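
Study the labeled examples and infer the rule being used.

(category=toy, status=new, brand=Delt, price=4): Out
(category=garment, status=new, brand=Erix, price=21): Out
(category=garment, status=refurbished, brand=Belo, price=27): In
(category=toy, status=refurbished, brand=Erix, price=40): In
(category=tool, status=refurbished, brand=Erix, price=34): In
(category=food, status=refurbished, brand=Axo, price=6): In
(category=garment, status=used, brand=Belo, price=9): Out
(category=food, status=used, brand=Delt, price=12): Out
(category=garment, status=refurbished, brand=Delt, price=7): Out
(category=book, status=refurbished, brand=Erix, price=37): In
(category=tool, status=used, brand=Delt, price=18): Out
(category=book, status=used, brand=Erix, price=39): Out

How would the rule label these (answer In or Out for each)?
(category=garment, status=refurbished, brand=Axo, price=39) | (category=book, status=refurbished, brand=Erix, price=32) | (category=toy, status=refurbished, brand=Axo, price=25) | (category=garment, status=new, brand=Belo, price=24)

In, In, In, Out

The classifier is using: status is refurbished AND price ≠ 7.
In: (category=garment, status=refurbished, brand=Axo, price=39), since status is refurbished, price = 39.
In: (category=book, status=refurbished, brand=Erix, price=32), since status is refurbished, price = 32.
In: (category=toy, status=refurbished, brand=Axo, price=25), since status is refurbished, price = 25.
Out: (category=garment, status=new, brand=Belo, price=24), since status is new, price = 24.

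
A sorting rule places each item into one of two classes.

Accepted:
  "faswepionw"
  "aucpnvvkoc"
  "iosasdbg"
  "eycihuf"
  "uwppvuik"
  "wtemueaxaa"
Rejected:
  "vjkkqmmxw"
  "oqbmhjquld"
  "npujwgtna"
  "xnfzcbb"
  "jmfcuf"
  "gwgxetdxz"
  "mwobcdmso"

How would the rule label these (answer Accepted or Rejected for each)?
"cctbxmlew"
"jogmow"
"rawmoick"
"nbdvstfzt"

One predicate separates the groups cleanly: has ≥ 3 vowels.

Rejected, Rejected, Accepted, Rejected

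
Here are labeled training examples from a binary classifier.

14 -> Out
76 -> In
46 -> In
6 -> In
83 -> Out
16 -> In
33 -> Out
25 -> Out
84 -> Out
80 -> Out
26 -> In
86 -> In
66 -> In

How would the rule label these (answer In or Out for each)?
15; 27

The simplest hypothesis consistent with all the labels is: ends in digit 6.
Out: 15, since last digit 5.
Out: 27, since last digit 7.

Out, Out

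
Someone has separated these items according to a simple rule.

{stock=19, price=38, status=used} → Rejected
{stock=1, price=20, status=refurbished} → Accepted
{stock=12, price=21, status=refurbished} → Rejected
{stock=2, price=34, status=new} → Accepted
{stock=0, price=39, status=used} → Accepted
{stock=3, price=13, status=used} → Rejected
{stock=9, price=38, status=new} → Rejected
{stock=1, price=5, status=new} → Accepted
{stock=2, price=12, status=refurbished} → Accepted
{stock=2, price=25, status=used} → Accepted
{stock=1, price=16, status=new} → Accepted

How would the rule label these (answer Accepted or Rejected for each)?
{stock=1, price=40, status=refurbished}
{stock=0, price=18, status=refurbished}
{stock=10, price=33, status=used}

Accepted, Accepted, Rejected

One predicate separates the groups cleanly: stock ≤ 2.
{stock=1, price=40, status=refurbished} — stock = 1, hence Accepted. {stock=0, price=18, status=refurbished} — stock = 0, hence Accepted. {stock=10, price=33, status=used} — stock = 10, hence Rejected.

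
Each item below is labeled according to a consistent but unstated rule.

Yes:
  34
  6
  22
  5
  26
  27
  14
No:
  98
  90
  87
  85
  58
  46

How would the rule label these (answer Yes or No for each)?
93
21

'Yes' ⟺ at most 34.
93 → 93 > 34 → No. 21 → 21 ≤ 34 → Yes.

No, Yes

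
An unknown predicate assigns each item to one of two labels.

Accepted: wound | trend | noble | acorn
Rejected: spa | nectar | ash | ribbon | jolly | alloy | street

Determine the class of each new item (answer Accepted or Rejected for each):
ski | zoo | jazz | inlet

Rejected, Rejected, Rejected, Accepted

The pattern is that an item is 'Accepted' exactly when: odd length AND contains 'n'.
ski: length 3, no 'n' — lacks this property, so Rejected.
zoo: length 3, no 'n' — lacks this property, so Rejected.
jazz: length 4, no 'n' — lacks this property, so Rejected.
inlet: length 5, has 'n' — satisfies this, so Accepted.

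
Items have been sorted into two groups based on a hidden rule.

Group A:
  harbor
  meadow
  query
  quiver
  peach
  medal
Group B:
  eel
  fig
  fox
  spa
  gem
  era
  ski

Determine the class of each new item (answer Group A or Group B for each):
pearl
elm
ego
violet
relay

Group A, Group B, Group B, Group A, Group A

One predicate separates the groups cleanly: length ≥ 5.
pearl: length 5, has this property → Group A.
elm: length 3, fails this test → Group B.
ego: length 3, fails this test → Group B.
violet: length 6, has this property → Group A.
relay: length 5, has this property → Group A.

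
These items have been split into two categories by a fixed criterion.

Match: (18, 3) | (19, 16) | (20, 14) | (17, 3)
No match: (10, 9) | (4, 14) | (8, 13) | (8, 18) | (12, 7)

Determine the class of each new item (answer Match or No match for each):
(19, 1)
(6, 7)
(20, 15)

Match, No match, Match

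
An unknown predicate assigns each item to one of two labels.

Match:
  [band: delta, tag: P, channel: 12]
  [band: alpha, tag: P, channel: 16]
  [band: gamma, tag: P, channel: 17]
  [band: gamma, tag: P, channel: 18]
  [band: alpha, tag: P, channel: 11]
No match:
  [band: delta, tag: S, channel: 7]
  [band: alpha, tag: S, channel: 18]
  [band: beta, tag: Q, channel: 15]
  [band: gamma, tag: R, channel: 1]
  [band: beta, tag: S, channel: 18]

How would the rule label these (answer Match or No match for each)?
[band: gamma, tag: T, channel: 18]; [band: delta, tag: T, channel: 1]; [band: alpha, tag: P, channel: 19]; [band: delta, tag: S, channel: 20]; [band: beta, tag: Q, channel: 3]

No match, No match, Match, No match, No match

One predicate separates the groups cleanly: tag is P.
[band: gamma, tag: T, channel: 18]: tag is T, does not fit → No match. [band: delta, tag: T, channel: 1]: tag is T, does not fit → No match. [band: alpha, tag: P, channel: 19]: tag is P, meets the rule → Match. [band: delta, tag: S, channel: 20]: tag is S, does not fit → No match. [band: beta, tag: Q, channel: 3]: tag is Q, does not fit → No match.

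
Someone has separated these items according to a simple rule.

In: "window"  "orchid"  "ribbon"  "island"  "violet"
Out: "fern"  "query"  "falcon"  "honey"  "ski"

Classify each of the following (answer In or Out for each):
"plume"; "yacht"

'In' ⟺ even length AND contains 'i'.

Out, Out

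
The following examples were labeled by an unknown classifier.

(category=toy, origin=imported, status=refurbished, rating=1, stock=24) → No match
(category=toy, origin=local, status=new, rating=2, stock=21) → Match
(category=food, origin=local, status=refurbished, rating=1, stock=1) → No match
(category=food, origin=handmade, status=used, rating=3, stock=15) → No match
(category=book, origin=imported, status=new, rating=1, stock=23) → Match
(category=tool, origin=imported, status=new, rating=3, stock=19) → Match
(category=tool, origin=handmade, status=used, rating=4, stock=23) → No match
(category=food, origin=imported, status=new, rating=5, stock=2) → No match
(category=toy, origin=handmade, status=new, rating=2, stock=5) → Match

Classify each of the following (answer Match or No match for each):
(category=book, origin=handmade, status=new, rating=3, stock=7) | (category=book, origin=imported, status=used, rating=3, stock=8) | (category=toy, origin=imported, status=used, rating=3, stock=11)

Match, No match, No match

'Match' ⟺ status is new AND stock ≥ 5.
(category=book, origin=handmade, status=new, rating=3, stock=7): status is new, stock = 7, fits → Match. (category=book, origin=imported, status=used, rating=3, stock=8): status is used, stock = 8, does not satisfy this → No match. (category=toy, origin=imported, status=used, rating=3, stock=11): status is used, stock = 11, does not satisfy this → No match.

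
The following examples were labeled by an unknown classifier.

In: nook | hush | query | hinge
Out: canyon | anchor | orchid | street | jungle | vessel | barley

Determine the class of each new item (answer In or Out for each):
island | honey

Out, In

The rule appears to be: length ≤ 5.
island: Out (length 6). honey: In (length 5).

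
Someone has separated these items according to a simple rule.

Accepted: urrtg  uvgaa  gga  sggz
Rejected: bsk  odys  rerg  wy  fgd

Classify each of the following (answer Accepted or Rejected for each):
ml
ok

Rejected, Rejected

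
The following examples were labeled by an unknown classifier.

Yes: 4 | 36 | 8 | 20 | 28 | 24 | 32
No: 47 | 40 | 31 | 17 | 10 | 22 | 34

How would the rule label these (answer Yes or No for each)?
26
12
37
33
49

No, Yes, No, No, No

All 'Yes' examples share one property — multiple of 4 AND at most 36 — and every 'No' example lacks it.
No: 26, since 26 = 4·6 + 2, 26 ≤ 36. Yes: 12, since 12 = 4·3, 12 ≤ 36. No: 37, since 37 = 4·9 + 1, 37 > 36. No: 33, since 33 = 4·8 + 1, 33 ≤ 36. No: 49, since 49 = 4·12 + 1, 49 > 36.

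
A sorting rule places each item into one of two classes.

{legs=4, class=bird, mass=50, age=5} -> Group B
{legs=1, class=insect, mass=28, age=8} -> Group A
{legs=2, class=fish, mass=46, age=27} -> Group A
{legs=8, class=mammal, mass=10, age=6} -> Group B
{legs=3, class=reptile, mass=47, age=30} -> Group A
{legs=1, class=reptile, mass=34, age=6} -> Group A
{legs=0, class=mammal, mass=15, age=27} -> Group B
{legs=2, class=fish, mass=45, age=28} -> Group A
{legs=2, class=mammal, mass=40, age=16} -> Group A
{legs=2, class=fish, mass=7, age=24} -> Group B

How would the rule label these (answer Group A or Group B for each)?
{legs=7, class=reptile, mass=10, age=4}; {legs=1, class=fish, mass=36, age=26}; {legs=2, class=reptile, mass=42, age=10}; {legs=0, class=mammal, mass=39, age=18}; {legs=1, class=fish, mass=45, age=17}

Group B, Group A, Group A, Group A, Group A

The distinguishing property — mass ≥ 28 AND age ≥ 6 — holds for all the 'Group A' cases and none of the 'Group B' cases.
{legs=7, class=reptile, mass=10, age=4}: Group B (mass = 10, age = 4).
{legs=1, class=fish, mass=36, age=26}: Group A (mass = 36, age = 26).
{legs=2, class=reptile, mass=42, age=10}: Group A (mass = 42, age = 10).
{legs=0, class=mammal, mass=39, age=18}: Group A (mass = 39, age = 18).
{legs=1, class=fish, mass=45, age=17}: Group A (mass = 45, age = 17).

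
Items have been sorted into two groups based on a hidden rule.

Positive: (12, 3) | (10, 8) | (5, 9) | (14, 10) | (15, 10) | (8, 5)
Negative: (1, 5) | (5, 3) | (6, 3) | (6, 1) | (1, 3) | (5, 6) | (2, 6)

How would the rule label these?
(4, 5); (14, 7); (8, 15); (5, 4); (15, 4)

The distinguishing property — sum ≥ 13 — holds for all the 'Positive' cases and none of the 'Negative' cases.

Negative, Positive, Positive, Negative, Positive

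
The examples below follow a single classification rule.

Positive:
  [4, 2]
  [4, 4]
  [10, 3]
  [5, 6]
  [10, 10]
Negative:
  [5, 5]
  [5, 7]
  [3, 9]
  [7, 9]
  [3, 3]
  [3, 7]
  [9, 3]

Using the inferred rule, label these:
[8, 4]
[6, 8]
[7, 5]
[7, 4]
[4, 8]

Positive, Positive, Negative, Positive, Positive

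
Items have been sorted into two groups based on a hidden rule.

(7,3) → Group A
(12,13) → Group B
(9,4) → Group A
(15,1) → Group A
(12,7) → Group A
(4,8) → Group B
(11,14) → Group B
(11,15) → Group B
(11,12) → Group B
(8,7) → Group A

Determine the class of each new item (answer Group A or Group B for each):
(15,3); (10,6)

A rule that fits every label: first > second — true of each 'Group A' example, false of each 'Group B' one.

Group A, Group A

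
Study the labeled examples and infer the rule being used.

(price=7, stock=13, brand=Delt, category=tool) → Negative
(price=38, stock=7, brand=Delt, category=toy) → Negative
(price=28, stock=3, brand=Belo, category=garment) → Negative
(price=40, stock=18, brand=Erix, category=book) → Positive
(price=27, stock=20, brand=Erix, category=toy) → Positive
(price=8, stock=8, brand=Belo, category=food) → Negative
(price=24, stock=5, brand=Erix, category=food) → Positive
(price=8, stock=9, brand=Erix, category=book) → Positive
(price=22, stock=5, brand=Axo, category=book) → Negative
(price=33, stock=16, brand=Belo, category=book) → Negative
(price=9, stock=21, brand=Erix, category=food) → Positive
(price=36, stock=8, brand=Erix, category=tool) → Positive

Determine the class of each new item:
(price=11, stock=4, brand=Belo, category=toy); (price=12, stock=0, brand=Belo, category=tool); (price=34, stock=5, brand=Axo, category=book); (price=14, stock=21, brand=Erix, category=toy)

The pattern is that an item is 'Positive' exactly when: brand is Erix.
(price=11, stock=4, brand=Belo, category=toy): brand is Belo — does not pass, so Negative. (price=12, stock=0, brand=Belo, category=tool): brand is Belo — does not pass, so Negative. (price=34, stock=5, brand=Axo, category=book): brand is Axo — does not pass, so Negative. (price=14, stock=21, brand=Erix, category=toy): brand is Erix — fits, so Positive.

Negative, Negative, Negative, Positive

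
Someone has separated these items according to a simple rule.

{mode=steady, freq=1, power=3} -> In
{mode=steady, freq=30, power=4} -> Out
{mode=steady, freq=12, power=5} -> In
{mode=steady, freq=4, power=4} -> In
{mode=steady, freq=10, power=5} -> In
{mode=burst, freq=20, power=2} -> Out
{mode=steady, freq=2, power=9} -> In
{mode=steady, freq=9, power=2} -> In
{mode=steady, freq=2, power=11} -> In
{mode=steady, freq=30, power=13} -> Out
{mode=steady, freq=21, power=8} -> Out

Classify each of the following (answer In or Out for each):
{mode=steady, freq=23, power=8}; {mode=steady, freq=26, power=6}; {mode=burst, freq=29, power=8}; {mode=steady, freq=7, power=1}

Out, Out, Out, In

One predicate separates the groups cleanly: freq ≤ 12.
Out: {mode=steady, freq=23, power=8}, since freq = 23. Out: {mode=steady, freq=26, power=6}, since freq = 26. Out: {mode=burst, freq=29, power=8}, since freq = 29. In: {mode=steady, freq=7, power=1}, since freq = 7.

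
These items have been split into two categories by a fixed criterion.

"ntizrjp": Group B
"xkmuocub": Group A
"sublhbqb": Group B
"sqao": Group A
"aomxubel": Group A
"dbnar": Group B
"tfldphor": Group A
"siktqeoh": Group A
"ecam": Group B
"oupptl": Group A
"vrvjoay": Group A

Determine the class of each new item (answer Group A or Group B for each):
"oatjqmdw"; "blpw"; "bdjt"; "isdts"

The pattern is that an item is 'Group A' exactly when: contains 'o'.

Group A, Group B, Group B, Group B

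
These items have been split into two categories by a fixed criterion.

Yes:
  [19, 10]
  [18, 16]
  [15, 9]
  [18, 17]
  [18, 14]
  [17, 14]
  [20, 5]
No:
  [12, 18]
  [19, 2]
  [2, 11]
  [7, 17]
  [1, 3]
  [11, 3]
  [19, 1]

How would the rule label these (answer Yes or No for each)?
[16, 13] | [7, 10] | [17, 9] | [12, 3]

Yes, No, Yes, No

The pattern is that an item is 'Yes' exactly when: first > second AND sum ≥ 24.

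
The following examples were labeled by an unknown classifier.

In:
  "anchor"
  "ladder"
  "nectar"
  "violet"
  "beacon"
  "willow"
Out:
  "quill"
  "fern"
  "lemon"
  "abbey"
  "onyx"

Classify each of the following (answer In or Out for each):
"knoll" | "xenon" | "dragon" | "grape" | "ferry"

Out, Out, In, Out, Out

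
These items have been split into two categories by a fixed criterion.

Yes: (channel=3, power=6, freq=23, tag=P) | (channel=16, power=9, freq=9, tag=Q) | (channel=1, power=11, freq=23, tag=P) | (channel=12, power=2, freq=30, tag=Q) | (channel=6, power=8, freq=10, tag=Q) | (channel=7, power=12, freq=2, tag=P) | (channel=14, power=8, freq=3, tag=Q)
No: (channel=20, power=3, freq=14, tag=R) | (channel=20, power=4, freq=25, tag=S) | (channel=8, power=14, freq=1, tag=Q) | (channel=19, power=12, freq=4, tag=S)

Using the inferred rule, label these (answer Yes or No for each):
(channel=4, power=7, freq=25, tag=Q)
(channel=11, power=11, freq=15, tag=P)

Yes, Yes

'Yes' ⟺ channel ≤ 16 AND freq ≥ 2.
(channel=4, power=7, freq=25, tag=Q): channel = 4, freq = 25 — fits, so Yes.
(channel=11, power=11, freq=15, tag=P): channel = 11, freq = 15 — fits, so Yes.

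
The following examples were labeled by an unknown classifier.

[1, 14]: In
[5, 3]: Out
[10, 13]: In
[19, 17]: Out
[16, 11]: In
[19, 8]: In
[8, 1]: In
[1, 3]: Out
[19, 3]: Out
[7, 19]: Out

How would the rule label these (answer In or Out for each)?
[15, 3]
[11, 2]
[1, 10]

Out, In, In

The distinguishing property — sum is odd — holds for all the 'In' cases and none of the 'Out' cases.
[15, 3] → 15+3 = 18 → Out. [11, 2] → 11+2 = 13 → In. [1, 10] → 1+10 = 11 → In.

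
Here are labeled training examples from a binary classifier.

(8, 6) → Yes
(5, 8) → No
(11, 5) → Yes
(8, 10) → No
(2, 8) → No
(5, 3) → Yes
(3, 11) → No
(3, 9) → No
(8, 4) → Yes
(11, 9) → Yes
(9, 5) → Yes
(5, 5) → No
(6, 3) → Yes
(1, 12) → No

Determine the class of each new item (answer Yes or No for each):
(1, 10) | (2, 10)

No, No

A rule that fits every label: first > second — true of each 'Yes' example, false of each 'No' one.
No: (1, 10), since 1 < 10. No: (2, 10), since 2 < 10.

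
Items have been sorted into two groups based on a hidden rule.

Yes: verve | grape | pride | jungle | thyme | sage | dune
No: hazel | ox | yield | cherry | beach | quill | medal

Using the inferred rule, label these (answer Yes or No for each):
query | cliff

No, No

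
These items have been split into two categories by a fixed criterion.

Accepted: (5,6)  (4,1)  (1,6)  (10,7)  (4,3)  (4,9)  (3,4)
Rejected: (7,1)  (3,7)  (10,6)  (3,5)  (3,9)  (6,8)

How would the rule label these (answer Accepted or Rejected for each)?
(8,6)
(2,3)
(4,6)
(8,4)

The common property of the 'Accepted' items is: sum is odd. No 'Rejected' item has it.
(8,6) → 8+6 = 14 → Rejected. (2,3) → 2+3 = 5 → Accepted. (4,6) → 4+6 = 10 → Rejected. (8,4) → 8+4 = 12 → Rejected.

Rejected, Accepted, Rejected, Rejected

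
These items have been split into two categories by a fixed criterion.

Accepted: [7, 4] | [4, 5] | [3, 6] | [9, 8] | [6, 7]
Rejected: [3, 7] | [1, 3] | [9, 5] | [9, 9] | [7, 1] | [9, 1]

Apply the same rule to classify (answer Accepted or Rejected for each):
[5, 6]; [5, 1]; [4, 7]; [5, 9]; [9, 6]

Accepted, Rejected, Accepted, Rejected, Accepted

The distinguishing property — sum is odd — holds for all the 'Accepted' cases and none of the 'Rejected' cases.
[5, 6]: Accepted (5+6 = 11).
[5, 1]: Rejected (5+1 = 6).
[4, 7]: Accepted (4+7 = 11).
[5, 9]: Rejected (5+9 = 14).
[9, 6]: Accepted (9+6 = 15).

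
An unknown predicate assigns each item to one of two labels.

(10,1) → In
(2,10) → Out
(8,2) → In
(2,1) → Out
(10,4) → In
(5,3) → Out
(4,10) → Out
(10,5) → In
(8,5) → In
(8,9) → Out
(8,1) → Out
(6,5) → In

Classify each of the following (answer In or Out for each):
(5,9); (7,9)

Out, Out

The classifier is using: first > second AND sum ≥ 10.
(5,9) → 5 < 9, 5+9 = 14 → Out.
(7,9) → 7 < 9, 7+9 = 16 → Out.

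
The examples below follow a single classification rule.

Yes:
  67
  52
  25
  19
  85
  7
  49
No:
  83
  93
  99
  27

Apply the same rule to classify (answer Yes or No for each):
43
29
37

Looking at the examples, the only property every 'Yes' case has and every 'No' case lacks is: ≡ 1 (mod 3).
Yes: 43, since 43 mod 3 = 1.
No: 29, since 29 mod 3 = 2.
Yes: 37, since 37 mod 3 = 1.

Yes, No, Yes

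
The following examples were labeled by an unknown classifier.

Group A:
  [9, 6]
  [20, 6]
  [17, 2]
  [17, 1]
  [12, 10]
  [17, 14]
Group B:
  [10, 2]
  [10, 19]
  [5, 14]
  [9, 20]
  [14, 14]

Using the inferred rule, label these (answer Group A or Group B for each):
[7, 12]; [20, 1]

Group B, Group A

All 'Group A' examples share one property — first > second AND sum ≥ 15 — and every 'Group B' example lacks it.
[7, 12]: 7 < 12, 7+12 = 19, does not pass → Group B. [20, 1]: 20 > 1, 20+1 = 21, checks out → Group A.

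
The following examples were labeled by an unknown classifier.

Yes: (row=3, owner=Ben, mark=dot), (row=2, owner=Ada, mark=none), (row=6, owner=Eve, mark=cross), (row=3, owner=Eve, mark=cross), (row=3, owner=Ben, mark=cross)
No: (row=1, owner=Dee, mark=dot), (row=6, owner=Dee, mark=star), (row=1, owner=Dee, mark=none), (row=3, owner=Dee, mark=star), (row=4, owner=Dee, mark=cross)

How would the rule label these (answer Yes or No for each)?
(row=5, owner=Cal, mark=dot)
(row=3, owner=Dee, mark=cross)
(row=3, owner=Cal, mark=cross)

Yes, No, Yes

All 'Yes' examples share one property — owner is not Dee — and every 'No' example lacks it.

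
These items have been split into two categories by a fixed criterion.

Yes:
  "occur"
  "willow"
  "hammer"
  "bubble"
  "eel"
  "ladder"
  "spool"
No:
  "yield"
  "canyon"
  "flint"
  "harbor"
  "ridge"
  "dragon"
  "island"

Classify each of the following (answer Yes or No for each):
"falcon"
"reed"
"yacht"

The pattern is that an item is 'Yes' exactly when: has a double letter.
"falcon" — no doubled letter, hence No.
"reed" — 'ee' doubled, hence Yes.
"yacht" — no doubled letter, hence No.

No, Yes, No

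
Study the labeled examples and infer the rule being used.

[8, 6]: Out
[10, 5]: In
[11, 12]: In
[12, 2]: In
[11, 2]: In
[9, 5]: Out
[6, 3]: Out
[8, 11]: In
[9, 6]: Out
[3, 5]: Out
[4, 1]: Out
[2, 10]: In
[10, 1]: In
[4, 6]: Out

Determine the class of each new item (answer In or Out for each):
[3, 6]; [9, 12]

The simplest hypothesis consistent with all the labels is: max ≥ 10.

Out, In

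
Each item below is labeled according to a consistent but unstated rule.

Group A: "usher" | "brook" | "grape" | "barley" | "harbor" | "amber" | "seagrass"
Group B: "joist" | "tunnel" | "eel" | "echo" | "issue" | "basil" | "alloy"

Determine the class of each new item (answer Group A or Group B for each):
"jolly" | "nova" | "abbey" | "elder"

The distinguishing property — contains 'r' — holds for all the 'Group A' cases and none of the 'Group B' cases.
"jolly": Group B (no 'r'). "nova": Group B (no 'r'). "abbey": Group B (no 'r'). "elder": Group A (has 'r').

Group B, Group B, Group B, Group A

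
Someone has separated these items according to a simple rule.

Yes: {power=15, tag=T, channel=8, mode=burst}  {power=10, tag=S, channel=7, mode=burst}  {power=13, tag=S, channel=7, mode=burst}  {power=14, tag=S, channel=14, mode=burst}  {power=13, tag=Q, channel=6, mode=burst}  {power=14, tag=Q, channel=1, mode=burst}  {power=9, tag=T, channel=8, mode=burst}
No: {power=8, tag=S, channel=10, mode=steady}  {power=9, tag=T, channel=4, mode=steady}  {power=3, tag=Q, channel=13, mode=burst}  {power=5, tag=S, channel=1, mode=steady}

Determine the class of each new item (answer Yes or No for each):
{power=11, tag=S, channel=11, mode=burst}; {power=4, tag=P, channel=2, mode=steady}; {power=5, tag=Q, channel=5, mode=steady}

Rule: mode is burst AND power ≥ 5. This holds for each 'Yes' example and fails for each 'No' one.
Yes: {power=11, tag=S, channel=11, mode=burst}, since mode is burst, power = 11.
No: {power=4, tag=P, channel=2, mode=steady}, since mode is steady, power = 4.
No: {power=5, tag=Q, channel=5, mode=steady}, since mode is steady, power = 5.

Yes, No, No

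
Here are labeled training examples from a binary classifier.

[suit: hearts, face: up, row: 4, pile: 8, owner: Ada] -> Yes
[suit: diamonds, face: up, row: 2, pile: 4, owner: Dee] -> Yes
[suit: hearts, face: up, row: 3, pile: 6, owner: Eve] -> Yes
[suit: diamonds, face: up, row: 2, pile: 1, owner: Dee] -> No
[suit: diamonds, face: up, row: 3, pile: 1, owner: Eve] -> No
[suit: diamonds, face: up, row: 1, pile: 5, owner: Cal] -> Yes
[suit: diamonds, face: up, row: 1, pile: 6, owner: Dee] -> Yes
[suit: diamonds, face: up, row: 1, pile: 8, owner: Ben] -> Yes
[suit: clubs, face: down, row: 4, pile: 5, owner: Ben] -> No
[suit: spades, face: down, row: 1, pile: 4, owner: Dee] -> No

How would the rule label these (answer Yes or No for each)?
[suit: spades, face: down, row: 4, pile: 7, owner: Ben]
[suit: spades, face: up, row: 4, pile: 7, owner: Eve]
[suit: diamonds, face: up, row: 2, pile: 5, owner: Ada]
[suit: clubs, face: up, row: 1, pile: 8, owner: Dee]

The common property of the 'Yes' items is: face is up AND pile ≥ 4. No 'No' item has it.
[suit: spades, face: down, row: 4, pile: 7, owner: Ben]: face is down, pile = 7, fails the rule → No.
[suit: spades, face: up, row: 4, pile: 7, owner: Eve]: face is up, pile = 7, satisfies this → Yes.
[suit: diamonds, face: up, row: 2, pile: 5, owner: Ada]: face is up, pile = 5, satisfies this → Yes.
[suit: clubs, face: up, row: 1, pile: 8, owner: Dee]: face is up, pile = 8, satisfies this → Yes.

No, Yes, Yes, Yes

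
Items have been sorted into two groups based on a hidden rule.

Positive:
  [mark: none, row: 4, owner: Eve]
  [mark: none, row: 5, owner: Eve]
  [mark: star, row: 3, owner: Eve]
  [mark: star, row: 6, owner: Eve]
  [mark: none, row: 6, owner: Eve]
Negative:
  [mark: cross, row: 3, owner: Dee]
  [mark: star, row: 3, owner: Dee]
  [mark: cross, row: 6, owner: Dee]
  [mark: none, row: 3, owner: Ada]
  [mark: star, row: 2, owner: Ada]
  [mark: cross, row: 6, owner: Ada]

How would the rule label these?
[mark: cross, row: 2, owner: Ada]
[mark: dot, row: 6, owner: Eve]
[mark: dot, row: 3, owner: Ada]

Negative, Positive, Negative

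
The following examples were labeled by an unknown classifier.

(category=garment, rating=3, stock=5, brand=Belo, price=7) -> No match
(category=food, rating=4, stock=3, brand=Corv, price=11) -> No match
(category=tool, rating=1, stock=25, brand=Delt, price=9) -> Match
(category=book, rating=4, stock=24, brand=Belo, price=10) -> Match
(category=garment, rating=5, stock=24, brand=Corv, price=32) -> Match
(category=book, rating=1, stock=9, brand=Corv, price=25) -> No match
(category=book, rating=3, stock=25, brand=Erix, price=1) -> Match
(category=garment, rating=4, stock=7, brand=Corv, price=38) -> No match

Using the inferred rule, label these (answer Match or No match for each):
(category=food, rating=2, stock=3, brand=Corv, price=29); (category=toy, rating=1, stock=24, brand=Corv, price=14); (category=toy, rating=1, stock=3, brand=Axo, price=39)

All 'Match' examples share one property — stock ≥ 24 — and every 'No match' example lacks it.

No match, Match, No match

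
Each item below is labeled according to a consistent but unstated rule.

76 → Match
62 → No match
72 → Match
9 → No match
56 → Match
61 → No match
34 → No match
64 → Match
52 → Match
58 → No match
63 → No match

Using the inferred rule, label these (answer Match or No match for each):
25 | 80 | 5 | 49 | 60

Every 'Match' example satisfies: multiple of 4. None of the 'No match' examples do.
25: No match (25 = 4·6 + 1). 80: Match (80 = 4·20). 5: No match (5 = 4·1 + 1). 49: No match (49 = 4·12 + 1). 60: Match (60 = 4·15).

No match, Match, No match, No match, Match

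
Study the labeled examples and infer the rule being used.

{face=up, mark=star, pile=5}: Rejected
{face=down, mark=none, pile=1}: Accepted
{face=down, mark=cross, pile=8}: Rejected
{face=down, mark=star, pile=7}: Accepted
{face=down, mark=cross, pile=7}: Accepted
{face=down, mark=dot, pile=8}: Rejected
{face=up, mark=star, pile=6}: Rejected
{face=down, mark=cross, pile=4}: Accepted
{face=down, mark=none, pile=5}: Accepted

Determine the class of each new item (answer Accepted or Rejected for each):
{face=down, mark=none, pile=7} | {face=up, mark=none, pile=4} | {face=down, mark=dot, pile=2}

A rule that fits every label: face is down AND pile ≤ 7 — true of each 'Accepted' example, false of each 'Rejected' one.
{face=down, mark=none, pile=7}: Accepted (face is down, pile = 7). {face=up, mark=none, pile=4}: Rejected (face is up, pile = 4). {face=down, mark=dot, pile=2}: Accepted (face is down, pile = 2).

Accepted, Rejected, Accepted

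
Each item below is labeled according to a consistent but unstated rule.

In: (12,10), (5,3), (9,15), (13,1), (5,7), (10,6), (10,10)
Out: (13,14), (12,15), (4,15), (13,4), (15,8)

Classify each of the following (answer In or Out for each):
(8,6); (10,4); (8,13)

In, In, Out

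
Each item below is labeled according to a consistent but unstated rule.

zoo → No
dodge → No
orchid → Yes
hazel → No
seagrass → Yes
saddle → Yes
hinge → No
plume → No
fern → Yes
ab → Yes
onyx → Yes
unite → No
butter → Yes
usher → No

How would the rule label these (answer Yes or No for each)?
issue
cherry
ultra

No, Yes, No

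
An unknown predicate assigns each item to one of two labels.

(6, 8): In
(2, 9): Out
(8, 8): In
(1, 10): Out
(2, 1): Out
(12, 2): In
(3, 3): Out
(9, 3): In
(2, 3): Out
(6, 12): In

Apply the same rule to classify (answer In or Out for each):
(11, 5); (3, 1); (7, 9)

The distinguishing property — sum ≥ 12 — holds for all the 'In' cases and none of the 'Out' cases.
(11, 5): 11+5 = 16, has this property → In. (3, 1): 3+1 = 4, doesn't qualify → Out. (7, 9): 7+9 = 16, has this property → In.

In, Out, In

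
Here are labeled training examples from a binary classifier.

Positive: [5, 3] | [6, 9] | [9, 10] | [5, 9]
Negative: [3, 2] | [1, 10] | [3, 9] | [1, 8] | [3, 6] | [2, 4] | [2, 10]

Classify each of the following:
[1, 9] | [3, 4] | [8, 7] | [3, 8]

Negative, Negative, Positive, Negative

The distinguishing property — first ≥ 4 — holds for all the 'Positive' cases and none of the 'Negative' cases.
[1, 9]: first 1 — lacks this property, so Negative. [3, 4]: first 3 — lacks this property, so Negative. [8, 7]: first 8 — matches, so Positive. [3, 8]: first 3 — lacks this property, so Negative.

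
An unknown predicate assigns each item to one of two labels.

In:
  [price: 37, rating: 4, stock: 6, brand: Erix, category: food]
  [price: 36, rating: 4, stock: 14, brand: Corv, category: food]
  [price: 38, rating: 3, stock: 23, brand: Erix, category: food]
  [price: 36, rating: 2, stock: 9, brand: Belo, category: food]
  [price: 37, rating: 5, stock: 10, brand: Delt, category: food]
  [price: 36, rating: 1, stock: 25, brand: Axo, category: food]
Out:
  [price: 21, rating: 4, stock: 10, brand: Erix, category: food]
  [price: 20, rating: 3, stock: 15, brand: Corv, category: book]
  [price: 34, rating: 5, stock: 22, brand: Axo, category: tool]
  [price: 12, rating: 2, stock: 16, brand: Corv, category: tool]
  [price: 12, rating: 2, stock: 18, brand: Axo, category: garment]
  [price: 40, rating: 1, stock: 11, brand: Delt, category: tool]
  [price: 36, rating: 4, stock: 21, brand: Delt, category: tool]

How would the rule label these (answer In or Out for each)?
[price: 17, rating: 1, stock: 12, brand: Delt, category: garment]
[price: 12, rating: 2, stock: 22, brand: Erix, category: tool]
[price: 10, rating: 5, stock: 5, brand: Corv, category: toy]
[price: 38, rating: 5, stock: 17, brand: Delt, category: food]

One predicate separates the groups cleanly: category is food AND price ≥ 34.
[price: 17, rating: 1, stock: 12, brand: Delt, category: garment]: category is garment, price = 17, lacks this property → Out. [price: 12, rating: 2, stock: 22, brand: Erix, category: tool]: category is tool, price = 12, lacks this property → Out. [price: 10, rating: 5, stock: 5, brand: Corv, category: toy]: category is toy, price = 10, lacks this property → Out. [price: 38, rating: 5, stock: 17, brand: Delt, category: food]: category is food, price = 38, meets the rule → In.

Out, Out, Out, In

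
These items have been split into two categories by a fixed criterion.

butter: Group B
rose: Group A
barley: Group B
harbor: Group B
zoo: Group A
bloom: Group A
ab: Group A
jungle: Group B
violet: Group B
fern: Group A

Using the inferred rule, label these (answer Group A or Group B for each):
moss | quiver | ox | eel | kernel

One predicate separates the groups cleanly: length ≤ 5.
moss: length 4 — has this property, so Group A. quiver: length 6 — does not fit, so Group B. ox: length 2 — has this property, so Group A. eel: length 3 — has this property, so Group A. kernel: length 6 — does not fit, so Group B.

Group A, Group B, Group A, Group A, Group B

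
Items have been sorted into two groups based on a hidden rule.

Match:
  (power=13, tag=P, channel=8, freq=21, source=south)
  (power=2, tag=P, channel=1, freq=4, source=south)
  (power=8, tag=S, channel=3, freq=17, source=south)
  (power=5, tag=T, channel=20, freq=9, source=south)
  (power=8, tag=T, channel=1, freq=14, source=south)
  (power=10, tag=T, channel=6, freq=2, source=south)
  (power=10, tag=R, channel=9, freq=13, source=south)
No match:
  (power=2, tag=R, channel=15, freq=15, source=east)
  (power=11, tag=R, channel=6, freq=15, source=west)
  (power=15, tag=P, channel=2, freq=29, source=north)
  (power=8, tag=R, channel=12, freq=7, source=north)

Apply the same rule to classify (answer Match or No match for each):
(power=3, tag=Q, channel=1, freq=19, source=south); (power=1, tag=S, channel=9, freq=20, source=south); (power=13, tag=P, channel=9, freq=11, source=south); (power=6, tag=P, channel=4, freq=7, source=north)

Looking at the examples, the only property every 'Match' case has and every 'No match' case lacks is: source is south.
(power=3, tag=Q, channel=1, freq=19, source=south) — source is south, hence Match. (power=1, tag=S, channel=9, freq=20, source=south) — source is south, hence Match. (power=13, tag=P, channel=9, freq=11, source=south) — source is south, hence Match. (power=6, tag=P, channel=4, freq=7, source=north) — source is north, hence No match.

Match, Match, Match, No match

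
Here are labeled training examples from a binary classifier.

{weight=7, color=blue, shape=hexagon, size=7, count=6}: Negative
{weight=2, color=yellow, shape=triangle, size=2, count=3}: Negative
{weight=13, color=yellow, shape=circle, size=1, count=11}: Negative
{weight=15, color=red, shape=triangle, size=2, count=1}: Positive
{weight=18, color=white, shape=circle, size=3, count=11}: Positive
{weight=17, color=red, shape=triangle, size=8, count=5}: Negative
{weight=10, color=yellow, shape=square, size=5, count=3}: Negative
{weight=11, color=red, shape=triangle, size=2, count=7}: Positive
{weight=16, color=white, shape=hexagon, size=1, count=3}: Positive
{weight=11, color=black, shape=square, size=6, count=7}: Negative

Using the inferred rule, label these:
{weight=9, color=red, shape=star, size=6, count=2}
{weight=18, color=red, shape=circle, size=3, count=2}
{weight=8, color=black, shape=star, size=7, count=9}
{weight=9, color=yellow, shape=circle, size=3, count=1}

Rule: color is not yellow AND size ≤ 3. This holds for each 'Positive' example and fails for each 'Negative' one.
{weight=9, color=red, shape=star, size=6, count=2}: color is red, size = 6, lacks this property → Negative.
{weight=18, color=red, shape=circle, size=3, count=2}: color is red, size = 3, fits → Positive.
{weight=8, color=black, shape=star, size=7, count=9}: color is black, size = 7, lacks this property → Negative.
{weight=9, color=yellow, shape=circle, size=3, count=1}: color is yellow, size = 3, lacks this property → Negative.

Negative, Positive, Negative, Negative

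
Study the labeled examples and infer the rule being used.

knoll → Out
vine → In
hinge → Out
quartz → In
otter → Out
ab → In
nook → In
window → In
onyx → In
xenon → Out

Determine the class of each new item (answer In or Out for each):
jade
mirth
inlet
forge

One predicate separates the groups cleanly: even length.
jade → length 4 → In. mirth → length 5 → Out. inlet → length 5 → Out. forge → length 5 → Out.

In, Out, Out, Out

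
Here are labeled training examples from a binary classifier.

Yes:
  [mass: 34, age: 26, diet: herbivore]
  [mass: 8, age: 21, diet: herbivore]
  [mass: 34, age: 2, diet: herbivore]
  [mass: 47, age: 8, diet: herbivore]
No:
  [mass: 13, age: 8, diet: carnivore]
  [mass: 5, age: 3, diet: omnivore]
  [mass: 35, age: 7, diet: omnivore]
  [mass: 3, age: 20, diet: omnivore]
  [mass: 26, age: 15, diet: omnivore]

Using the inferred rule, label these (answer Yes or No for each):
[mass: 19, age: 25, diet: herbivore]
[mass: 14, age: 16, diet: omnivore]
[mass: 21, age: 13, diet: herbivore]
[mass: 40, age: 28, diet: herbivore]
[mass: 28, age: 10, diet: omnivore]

Comparing the two groups points to one rule — diet is herbivore.

Yes, No, Yes, Yes, No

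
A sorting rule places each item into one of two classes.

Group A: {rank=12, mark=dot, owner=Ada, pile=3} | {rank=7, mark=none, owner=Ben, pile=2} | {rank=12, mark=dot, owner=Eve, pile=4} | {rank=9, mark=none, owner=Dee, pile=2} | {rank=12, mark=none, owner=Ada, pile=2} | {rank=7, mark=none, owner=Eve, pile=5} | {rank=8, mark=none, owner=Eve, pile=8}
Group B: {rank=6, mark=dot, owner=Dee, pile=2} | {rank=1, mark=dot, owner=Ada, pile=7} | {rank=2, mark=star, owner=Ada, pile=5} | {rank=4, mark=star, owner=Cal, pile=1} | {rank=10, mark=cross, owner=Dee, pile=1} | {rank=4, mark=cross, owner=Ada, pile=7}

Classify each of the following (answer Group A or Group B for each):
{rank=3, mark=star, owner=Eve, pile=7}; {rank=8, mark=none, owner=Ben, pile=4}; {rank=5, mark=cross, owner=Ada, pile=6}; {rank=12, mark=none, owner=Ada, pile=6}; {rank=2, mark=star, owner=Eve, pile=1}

Group B, Group A, Group B, Group A, Group B

The distinguishing property — rank ≥ 7 AND pile ≥ 2 — holds for all the 'Group A' cases and none of the 'Group B' cases.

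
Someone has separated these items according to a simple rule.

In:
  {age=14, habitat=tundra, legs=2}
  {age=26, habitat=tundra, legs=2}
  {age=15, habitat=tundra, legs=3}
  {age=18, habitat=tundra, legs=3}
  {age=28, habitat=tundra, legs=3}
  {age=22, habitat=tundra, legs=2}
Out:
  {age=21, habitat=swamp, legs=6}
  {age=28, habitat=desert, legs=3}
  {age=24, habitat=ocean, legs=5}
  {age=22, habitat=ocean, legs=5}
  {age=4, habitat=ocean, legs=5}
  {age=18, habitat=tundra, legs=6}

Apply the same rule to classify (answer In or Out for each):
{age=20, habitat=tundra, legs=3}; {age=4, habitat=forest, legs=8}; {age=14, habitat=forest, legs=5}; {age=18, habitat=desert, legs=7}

In, Out, Out, Out

The common property of the 'In' items is: habitat is tundra AND legs ≤ 3. No 'Out' item has it.
{age=20, habitat=tundra, legs=3}: habitat is tundra, legs = 3 — satisfies this, so In.
{age=4, habitat=forest, legs=8}: habitat is forest, legs = 8 — doesn't match, so Out.
{age=14, habitat=forest, legs=5}: habitat is forest, legs = 5 — doesn't match, so Out.
{age=18, habitat=desert, legs=7}: habitat is desert, legs = 7 — doesn't match, so Out.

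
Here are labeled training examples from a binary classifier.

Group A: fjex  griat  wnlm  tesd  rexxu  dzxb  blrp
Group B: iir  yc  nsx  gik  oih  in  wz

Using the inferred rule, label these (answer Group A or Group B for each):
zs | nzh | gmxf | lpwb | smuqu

Group B, Group B, Group A, Group A, Group A

A rule that fits every label: length ≥ 4 — true of each 'Group A' example, false of each 'Group B' one.
zs: length 2, lacks this property → Group B. nzh: length 3, lacks this property → Group B. gmxf: length 4, satisfies this → Group A. lpwb: length 4, satisfies this → Group A. smuqu: length 5, satisfies this → Group A.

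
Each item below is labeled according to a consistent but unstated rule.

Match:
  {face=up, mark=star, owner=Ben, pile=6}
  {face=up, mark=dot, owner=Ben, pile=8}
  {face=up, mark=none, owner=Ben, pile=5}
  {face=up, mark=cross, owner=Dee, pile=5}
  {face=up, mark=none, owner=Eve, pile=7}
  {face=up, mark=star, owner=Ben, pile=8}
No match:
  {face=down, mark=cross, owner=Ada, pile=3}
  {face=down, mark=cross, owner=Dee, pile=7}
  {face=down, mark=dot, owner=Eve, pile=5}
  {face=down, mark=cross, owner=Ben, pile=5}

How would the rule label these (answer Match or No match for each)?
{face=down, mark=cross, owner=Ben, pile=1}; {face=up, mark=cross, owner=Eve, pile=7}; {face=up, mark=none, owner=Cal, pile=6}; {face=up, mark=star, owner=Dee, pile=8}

One predicate separates the groups cleanly: face is up.

No match, Match, Match, Match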